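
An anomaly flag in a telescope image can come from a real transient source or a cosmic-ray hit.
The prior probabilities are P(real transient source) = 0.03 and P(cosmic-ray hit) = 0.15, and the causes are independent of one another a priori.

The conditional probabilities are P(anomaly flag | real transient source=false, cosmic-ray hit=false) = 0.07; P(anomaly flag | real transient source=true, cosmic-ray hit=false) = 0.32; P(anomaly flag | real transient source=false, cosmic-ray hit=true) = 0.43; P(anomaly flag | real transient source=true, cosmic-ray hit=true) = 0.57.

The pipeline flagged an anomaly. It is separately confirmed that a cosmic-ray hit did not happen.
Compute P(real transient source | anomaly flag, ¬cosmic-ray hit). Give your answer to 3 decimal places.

P(real transient source | anomaly flag, ¬cosmic-ray hit) ≈ 0.124

Sum P(anomaly flag|·) weighted by the priors over both values of real transient source:
  P(anomaly flag | ¬cosmic-ray hit) = 0.07*0.97 + 0.32*0.03
        = 0.067900 + 0.009600 = 0.077500
Keeping only the real transient source-present terms gives 0.009600, so
  P(real transient source | anomaly flag, ¬cosmic-ray hit) = 0.009600 / 0.077500 ≈ 0.124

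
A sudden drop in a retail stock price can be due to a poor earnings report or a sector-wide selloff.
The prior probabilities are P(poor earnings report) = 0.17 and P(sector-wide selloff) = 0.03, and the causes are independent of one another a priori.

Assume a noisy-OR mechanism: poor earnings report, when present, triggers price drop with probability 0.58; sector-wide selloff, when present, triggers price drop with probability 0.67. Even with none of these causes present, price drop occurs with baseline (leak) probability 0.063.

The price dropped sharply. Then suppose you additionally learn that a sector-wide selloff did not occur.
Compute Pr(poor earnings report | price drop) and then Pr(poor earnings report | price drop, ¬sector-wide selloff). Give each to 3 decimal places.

Pr(poor earnings report | price drop) ≈ 0.606; Pr(poor earnings report | price drop, ¬sector-wide selloff) ≈ 0.663

Under noisy-OR, P(price drop | causes) = 1 − (1−0.063)·∏(1−qᵢ) over the active causes.
Weight on poor earnings report=true, given the evidence: 0.100005 + 0.004438 = 0.104443
The normalizing constant is 0.063·0.83·0.97 + 0.69079·0.83·0.03 + 0.60646·0.17·0.97 + 0.870132·0.17·0.03 = 0.172365
Posterior = 0.104443 / 0.172365 ≈ 0.606

With the extra evidence:
Enumerate both values of poor earnings report and weight by the priors:
  P(price drop | ¬sector-wide selloff) = 0.063×0.83 + 0.60646×0.17
        = 0.052290 + 0.103098 = 0.155388
Keeping only the poor earnings report-present terms gives 0.103098, so
  P(poor earnings report | price drop, ¬sector-wide selloff) = 0.103098 / 0.155388 ≈ 0.663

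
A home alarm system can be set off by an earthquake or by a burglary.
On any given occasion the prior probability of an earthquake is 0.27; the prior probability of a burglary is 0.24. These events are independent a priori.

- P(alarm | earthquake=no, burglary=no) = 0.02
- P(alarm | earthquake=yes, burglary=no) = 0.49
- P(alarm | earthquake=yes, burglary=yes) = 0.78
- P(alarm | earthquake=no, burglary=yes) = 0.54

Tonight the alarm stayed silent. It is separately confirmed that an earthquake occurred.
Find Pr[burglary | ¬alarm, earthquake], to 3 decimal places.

Pr[burglary | ¬alarm, earthquake] ≈ 0.120

P(¬alarm | earthquake) = 0.51·0.76 + 0.22·0.24 = 0.387600 + 0.052800 = 0.440400
Of this, 0.052800 comes from 0.22·0.24 (the burglary=true cases).
P(burglary | ¬alarm, earthquake) = 0.052800 / 0.440400 ≈ 0.120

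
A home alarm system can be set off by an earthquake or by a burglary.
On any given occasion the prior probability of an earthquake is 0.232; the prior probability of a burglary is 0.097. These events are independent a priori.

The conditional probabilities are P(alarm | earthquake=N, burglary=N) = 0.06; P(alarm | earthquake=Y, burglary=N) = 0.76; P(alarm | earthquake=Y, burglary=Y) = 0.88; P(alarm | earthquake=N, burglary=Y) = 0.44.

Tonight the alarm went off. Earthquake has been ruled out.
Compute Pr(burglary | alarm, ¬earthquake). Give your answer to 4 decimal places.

By total probability over both values of burglary:
  P(alarm | ¬earthquake) = 0.06×0.903 + 0.44×0.097
        = 0.054180 + 0.042680 = 0.096860
Keeping only the burglary-present terms gives 0.042680, so
  P(burglary | alarm, ¬earthquake) = 0.042680 / 0.096860 ≈ 0.4406

Pr(burglary | alarm, ¬earthquake) ≈ 0.4406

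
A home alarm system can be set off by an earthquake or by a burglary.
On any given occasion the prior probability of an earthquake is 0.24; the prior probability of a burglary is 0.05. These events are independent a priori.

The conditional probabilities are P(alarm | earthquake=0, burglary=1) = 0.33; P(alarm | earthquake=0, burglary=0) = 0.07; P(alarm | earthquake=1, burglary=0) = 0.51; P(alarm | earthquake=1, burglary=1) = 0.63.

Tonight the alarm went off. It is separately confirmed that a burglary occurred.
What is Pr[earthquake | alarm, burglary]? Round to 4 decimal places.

Pr[earthquake | alarm, burglary] ≈ 0.3761

Sum P(alarm|·) weighted by the priors over both values of earthquake:
  P(alarm | burglary) = 0.33×0.76 + 0.63×0.24
        = 0.250800 + 0.151200 = 0.402000
Keeping only the earthquake-present terms gives 0.151200, so
  P(earthquake | alarm, burglary) = 0.151200 / 0.402000 ≈ 0.3761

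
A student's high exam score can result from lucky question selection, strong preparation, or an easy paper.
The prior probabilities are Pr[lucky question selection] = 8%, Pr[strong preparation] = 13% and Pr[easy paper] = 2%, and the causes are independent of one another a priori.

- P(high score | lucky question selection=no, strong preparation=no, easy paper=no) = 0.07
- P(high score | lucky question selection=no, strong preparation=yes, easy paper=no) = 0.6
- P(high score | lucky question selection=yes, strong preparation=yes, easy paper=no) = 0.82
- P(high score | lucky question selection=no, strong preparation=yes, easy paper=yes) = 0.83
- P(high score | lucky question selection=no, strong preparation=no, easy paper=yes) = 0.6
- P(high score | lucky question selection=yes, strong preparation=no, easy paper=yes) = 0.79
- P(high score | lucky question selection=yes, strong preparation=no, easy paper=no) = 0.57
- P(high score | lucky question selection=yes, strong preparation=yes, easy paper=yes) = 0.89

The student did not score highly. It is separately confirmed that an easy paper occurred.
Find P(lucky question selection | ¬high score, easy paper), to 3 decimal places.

P(lucky question selection | ¬high score, easy paper) ≈ 0.044

Numerator (weight on configurations with lucky question selection): 0.014616 + 0.001144 = 0.015760
The normalizing constant is 0.4*0.92*0.87 + 0.17*0.92*0.13 + 0.21*0.08*0.87 + 0.11*0.08*0.13 = 0.356252
P(lucky question selection | ¬high score, easy paper) = 0.015760/0.356252 ≈ 0.044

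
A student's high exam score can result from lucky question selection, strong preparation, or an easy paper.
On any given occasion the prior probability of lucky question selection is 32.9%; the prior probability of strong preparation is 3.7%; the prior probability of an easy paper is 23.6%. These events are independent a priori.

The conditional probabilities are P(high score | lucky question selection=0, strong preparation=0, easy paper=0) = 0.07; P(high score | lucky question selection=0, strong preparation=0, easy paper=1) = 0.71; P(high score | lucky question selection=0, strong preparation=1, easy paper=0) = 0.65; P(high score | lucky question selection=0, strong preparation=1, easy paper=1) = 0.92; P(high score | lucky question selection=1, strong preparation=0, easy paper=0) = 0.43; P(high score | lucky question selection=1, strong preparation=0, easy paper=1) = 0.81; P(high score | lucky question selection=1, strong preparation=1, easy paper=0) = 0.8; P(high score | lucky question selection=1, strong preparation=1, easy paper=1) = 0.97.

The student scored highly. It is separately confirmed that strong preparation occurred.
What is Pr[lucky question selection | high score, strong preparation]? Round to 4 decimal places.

Pr[lucky question selection | high score, strong preparation] ≈ 0.3659

Numerator (weight on configurations with lucky question selection): 0.201085 + 0.075315 = 0.276400
The normalizing constant is 0.65×0.671×0.764 + 0.92×0.671×0.236 + 0.8×0.329×0.764 + 0.97×0.329×0.236 = 0.755307
Posterior = 0.276400 / 0.755307 ≈ 0.3659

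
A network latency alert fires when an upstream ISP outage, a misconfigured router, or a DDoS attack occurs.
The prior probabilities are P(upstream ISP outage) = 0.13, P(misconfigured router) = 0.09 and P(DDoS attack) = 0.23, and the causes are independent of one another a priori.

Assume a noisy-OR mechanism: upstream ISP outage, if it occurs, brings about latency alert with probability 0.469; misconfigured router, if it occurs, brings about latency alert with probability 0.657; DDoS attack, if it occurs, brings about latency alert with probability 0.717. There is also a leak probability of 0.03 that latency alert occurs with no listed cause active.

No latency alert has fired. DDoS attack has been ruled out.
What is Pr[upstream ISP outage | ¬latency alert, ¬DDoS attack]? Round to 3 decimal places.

Pr[upstream ISP outage | ¬latency alert, ¬DDoS attack] ≈ 0.074

Under noisy-OR, P(latency alert | causes) = 1 − (1−0.03)·∏(1−qᵢ) over the active causes.
Sum P(¬latency alert|·) weighted by the priors over the 4 (upstream ISP outage, misconfigured router) configurations:
  P(¬latency alert | ¬DDoS attack) = 0.97×0.87×0.91 + 0.33271×0.87×0.09 + 0.51507×0.13×0.91 + 0.176669×0.13×0.09
        = 0.767949 + 0.026051 + 0.060933 + 0.002067 = 0.857000
The terms with upstream ISP outage present sum to 0.063000, so
  P(upstream ISP outage | ¬latency alert, ¬DDoS attack) = 0.063000 / 0.857000 ≈ 0.074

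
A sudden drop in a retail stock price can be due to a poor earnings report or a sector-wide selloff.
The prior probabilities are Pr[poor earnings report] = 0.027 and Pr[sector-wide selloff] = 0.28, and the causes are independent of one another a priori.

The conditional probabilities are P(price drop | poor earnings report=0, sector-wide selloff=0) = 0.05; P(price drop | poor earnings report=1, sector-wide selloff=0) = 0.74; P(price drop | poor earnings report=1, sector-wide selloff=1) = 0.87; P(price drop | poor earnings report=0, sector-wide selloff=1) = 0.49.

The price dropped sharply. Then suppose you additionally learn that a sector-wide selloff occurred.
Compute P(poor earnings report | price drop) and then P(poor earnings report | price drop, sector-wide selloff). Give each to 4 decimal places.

P(poor earnings report | price drop) ≈ 0.1106; P(poor earnings report | price drop, sector-wide selloff) ≈ 0.0470

P(price drop) = 0.05·0.973·0.72 + 0.49·0.973·0.28 + 0.74·0.027·0.72 + 0.87·0.027·0.28 = 0.035028 + 0.133496 + 0.014386 + 0.006577 = 0.189487
Of this, 0.020963 comes from 0.014386 + 0.006577 (the poor earnings report=true cases).
So P(poor earnings report | price drop) = 0.020963/0.189487 ≈ 0.1106.

With the extra evidence:
Enumerate both values of poor earnings report and weight by the priors:
  P(price drop | sector-wide selloff) = 0.49*0.973 + 0.87*0.027
        = 0.476770 + 0.023490 = 0.500260
The terms with poor earnings report present sum to 0.023490, so
  P(poor earnings report | price drop, sector-wide selloff) = 0.023490 / 0.500260 ≈ 0.0470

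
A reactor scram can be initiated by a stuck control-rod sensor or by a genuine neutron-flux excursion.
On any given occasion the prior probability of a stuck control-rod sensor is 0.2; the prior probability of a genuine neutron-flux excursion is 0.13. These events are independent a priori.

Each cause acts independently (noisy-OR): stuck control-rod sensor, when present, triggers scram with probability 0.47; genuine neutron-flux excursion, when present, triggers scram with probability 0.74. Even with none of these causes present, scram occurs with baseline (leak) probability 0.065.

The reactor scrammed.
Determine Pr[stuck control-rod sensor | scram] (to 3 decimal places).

Pr[stuck control-rod sensor | scram] ≈ 0.471

Under noisy-OR, P(scram | causes) = 1 − (1−0.065)·∏(1−qᵢ) over the active causes.
Weight on stuck control-rod sensor=true, given the evidence: 0.087774 + 0.022650 = 0.110424
Denominator P(scram): 0.065×0.8×0.87 + 0.7569×0.8×0.13 + 0.50445×0.2×0.87 + 0.871157×0.2×0.13 = 0.234382
Posterior = 0.110424 / 0.234382 ≈ 0.471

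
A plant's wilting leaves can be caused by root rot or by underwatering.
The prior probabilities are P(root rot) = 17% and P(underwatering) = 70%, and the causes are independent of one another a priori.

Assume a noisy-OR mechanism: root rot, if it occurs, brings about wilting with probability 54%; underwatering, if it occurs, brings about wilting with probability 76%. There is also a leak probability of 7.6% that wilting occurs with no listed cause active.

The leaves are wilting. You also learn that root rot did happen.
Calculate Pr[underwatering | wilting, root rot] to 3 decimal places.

Under noisy-OR, P(wilting | causes) = 1 − (1−0.076)·∏(1−qᵢ) over the active causes.
By total probability over both values of underwatering:
  P(wilting | root rot) = 0.57496·0.3 + 0.89799·0.7
        = 0.172488 + 0.628593 = 0.801081
Configurations with underwatering contribute 0.628593, so
  P(underwatering | wilting, root rot) = 0.628593 / 0.801081 ≈ 0.785

Pr[underwatering | wilting, root rot] ≈ 0.785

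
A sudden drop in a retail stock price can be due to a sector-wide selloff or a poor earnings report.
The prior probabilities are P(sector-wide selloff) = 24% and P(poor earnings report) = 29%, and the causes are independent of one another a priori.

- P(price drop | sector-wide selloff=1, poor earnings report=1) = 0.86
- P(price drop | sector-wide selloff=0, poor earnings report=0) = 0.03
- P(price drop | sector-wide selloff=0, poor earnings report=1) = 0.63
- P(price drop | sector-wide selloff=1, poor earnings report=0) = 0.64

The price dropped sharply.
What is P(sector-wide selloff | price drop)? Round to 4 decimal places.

P(sector-wide selloff | price drop) ≈ 0.5214

P(price drop) = 0.03×0.76×0.71 + 0.63×0.76×0.29 + 0.64×0.24×0.71 + 0.86×0.24×0.29 = 0.016188 + 0.138852 + 0.109056 + 0.059856 = 0.323952
Of this, 0.168912 comes from 0.109056 + 0.059856 (the sector-wide selloff=true cases).
So P(sector-wide selloff | price drop) = 0.168912/0.323952 ≈ 0.5214.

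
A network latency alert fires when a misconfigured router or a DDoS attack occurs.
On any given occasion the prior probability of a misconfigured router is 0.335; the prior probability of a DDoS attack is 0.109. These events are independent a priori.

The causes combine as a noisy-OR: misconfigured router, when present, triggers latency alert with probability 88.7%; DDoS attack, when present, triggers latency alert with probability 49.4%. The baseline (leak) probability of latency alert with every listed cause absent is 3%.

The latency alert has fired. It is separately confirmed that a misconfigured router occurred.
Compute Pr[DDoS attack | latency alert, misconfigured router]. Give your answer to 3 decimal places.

Under noisy-OR, P(latency alert | causes) = 1 − (1−0.03)·∏(1−qᵢ) over the active causes.
Numerator (weight on configurations with DDoS attack): 0.944537*0.109 = 0.102955
Normalizer over all consistent configurations: 0.89039*0.891 + 0.944537*0.109 = 0.896292
Posterior = 0.102955 / 0.896292 ≈ 0.115

Pr[DDoS attack | latency alert, misconfigured router] ≈ 0.115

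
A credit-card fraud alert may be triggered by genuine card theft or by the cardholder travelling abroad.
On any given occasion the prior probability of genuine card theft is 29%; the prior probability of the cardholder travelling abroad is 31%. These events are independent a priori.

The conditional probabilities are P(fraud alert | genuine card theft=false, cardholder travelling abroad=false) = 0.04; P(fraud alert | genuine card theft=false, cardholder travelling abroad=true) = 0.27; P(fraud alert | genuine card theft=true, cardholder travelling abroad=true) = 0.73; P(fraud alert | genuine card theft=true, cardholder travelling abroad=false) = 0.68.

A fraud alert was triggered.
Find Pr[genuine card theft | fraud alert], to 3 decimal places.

Numerator (weight on configurations with genuine card theft): 0.136068 + 0.065627 = 0.201695
The normalizing constant is 0.04*0.71*0.69 + 0.27*0.71*0.31 + 0.68*0.29*0.69 + 0.73*0.29*0.31 = 0.280718
Posterior = 0.201695 / 0.280718 ≈ 0.718

Pr[genuine card theft | fraud alert] ≈ 0.718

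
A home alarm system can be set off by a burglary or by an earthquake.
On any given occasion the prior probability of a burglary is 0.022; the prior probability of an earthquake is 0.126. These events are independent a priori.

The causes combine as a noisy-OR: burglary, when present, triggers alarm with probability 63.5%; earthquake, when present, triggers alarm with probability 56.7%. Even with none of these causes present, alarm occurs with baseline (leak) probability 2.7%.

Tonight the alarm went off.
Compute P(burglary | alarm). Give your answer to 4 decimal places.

Under noisy-OR, P(alarm | causes) = 1 − (1−0.027)·∏(1−qᵢ) over the active causes.
P(alarm) = 0.027·0.978·0.874 + 0.578691·0.978·0.126 + 0.644855·0.022·0.874 + 0.846222·0.022·0.126 = 0.023079 + 0.071311 + 0.012399 + 0.002346 = 0.109135
Restricting to configurations with burglary present: 0.012399 + 0.002346 = 0.014745.
Hence the posterior is 0.014745/0.109135 ≈ 0.1351.

P(burglary | alarm) ≈ 0.1351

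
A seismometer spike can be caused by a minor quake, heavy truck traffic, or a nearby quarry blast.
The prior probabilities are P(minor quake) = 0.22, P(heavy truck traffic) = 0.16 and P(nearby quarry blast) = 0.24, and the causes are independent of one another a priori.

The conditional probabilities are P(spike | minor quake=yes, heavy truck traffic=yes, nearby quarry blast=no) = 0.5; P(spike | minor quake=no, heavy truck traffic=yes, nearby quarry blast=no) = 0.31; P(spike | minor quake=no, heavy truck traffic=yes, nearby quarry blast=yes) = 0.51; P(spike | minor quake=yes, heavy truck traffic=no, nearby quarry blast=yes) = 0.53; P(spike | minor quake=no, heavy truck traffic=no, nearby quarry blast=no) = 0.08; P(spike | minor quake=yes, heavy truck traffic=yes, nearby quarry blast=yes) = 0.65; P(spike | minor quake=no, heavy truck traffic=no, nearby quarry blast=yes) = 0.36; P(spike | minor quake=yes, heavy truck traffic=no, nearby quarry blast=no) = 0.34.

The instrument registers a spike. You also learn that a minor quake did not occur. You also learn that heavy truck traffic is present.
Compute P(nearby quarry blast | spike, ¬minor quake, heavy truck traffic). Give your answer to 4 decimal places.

P(nearby quarry blast | spike, ¬minor quake, heavy truck traffic) ≈ 0.3419

Enumerate both values of nearby quarry blast and weight by the priors:
  P(spike | ¬minor quake, heavy truck traffic) = 0.31×0.76 + 0.51×0.24
        = 0.235600 + 0.122400 = 0.358000
Configurations with nearby quarry blast contribute 0.122400, so
  P(nearby quarry blast | spike, ¬minor quake, heavy truck traffic) = 0.122400 / 0.358000 ≈ 0.3419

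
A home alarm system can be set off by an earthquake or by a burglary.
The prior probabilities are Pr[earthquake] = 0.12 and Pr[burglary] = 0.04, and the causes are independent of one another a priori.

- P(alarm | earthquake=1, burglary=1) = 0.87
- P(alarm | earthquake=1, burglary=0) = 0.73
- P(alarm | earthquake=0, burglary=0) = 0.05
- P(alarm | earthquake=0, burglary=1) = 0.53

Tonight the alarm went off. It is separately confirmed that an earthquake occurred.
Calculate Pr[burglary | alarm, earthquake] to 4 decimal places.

Pr[burglary | alarm, earthquake] ≈ 0.0473

P(alarm | earthquake) = 0.73*0.96 + 0.87*0.04 = 0.700800 + 0.034800 = 0.735600
Of this, 0.034800 comes from 0.87*0.04 (the burglary=true cases).
So P(burglary | alarm, earthquake) = 0.034800/0.735600 ≈ 0.0473.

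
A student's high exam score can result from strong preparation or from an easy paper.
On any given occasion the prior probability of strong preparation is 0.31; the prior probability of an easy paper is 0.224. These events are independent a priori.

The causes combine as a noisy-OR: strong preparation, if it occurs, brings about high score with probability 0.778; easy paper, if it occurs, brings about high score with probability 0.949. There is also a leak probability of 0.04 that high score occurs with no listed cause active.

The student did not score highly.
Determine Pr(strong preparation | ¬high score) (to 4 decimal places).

Pr(strong preparation | ¬high score) ≈ 0.0907

Under noisy-OR, P(high score | causes) = 1 − (1−0.04)·∏(1−qᵢ) over the active causes.
For the numerator, keep only strong preparation=true terms: 0.051268 + 0.000755 = 0.052023
Denominator P(¬high score): 0.96×0.69×0.776 + 0.04896×0.69×0.224 + 0.21312×0.31×0.776 + 0.010869×0.31×0.224 = 0.573612
Posterior = 0.052023 / 0.573612 ≈ 0.0907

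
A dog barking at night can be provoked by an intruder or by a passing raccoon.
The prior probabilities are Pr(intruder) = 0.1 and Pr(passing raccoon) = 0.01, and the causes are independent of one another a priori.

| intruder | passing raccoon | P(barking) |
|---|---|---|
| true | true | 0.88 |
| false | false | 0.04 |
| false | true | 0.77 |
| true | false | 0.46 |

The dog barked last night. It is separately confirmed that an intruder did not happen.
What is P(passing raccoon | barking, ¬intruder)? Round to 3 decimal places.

P(passing raccoon | barking, ¬intruder) ≈ 0.163

Enumerate both values of passing raccoon and weight by the priors:
  P(barking | ¬intruder) = 0.04*0.99 + 0.77*0.01
        = 0.039600 + 0.007700 = 0.047300
The terms with passing raccoon present sum to 0.007700, so
  P(passing raccoon | barking, ¬intruder) = 0.007700 / 0.047300 ≈ 0.163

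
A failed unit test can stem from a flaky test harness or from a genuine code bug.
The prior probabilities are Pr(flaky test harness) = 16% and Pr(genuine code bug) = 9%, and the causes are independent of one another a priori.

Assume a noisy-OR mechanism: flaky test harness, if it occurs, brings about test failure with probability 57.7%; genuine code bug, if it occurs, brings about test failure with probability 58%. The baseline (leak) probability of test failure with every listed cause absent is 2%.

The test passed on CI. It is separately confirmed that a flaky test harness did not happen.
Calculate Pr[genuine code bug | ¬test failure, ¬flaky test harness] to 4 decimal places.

Under noisy-OR, P(test failure | causes) = 1 − (1−0.02)·∏(1−qᵢ) over the active causes.
P(¬test failure | ¬flaky test harness) = 0.98×0.91 + 0.4116×0.09 = 0.891800 + 0.037044 = 0.928844
Of this, 0.037044 comes from 0.4116×0.09 (the genuine code bug=true cases).
So P(genuine code bug | ¬test failure, ¬flaky test harness) = 0.037044/0.928844 ≈ 0.0399.

Pr[genuine code bug | ¬test failure, ¬flaky test harness] ≈ 0.0399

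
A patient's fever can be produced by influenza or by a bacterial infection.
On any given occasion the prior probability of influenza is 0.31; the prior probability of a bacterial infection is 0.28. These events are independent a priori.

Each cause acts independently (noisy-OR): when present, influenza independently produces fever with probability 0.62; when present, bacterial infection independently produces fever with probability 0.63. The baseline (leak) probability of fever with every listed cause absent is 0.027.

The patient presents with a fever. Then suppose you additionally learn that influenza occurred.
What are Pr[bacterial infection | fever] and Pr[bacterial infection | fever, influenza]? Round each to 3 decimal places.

Under noisy-OR, P(fever | causes) = 1 − (1−0.027)·∏(1−qᵢ) over the active causes.
P(fever) = 0.027·0.69·0.72 + 0.63999·0.69·0.28 + 0.63026·0.31·0.72 + 0.863196·0.31·0.28 = 0.013414 + 0.123646 + 0.140674 + 0.074925 = 0.352659
Of this, 0.198571 comes from 0.123646 + 0.074925 (the bacterial infection=true cases).
Hence the posterior is 0.198571/0.352659 ≈ 0.563.

Now also conditioning on influenza=true:
Sum P(fever|·) weighted by the priors over both values of bacterial infection:
  P(fever | influenza) = 0.63026×0.72 + 0.863196×0.28
        = 0.453787 + 0.241695 = 0.695482
The terms with bacterial infection present sum to 0.241695, so
  P(bacterial infection | fever, influenza) = 0.241695 / 0.695482 ≈ 0.348
The drop from 0.563 to 0.348 is the explaining-away (discounting) effect.

Pr[bacterial infection | fever] ≈ 0.563; Pr[bacterial infection | fever, influenza] ≈ 0.348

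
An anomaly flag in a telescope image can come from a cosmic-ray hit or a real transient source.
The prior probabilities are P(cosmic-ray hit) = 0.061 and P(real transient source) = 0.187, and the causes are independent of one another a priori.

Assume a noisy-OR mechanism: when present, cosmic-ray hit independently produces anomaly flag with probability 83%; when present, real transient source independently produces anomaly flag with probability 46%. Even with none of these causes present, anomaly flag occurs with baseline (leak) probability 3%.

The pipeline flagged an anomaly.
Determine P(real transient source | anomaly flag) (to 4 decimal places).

Under noisy-OR, P(anomaly flag | causes) = 1 − (1−0.03)·∏(1−qᵢ) over the active causes.
Sum P(anomaly flag|·) weighted by the priors over the 4 (cosmic-ray hit, real transient source) configurations:
  P(anomaly flag) = 0.03*0.939*0.813 + 0.4762*0.939*0.187 + 0.8351*0.061*0.813 + 0.910954*0.061*0.187
        = 0.022902 + 0.083617 + 0.041415 + 0.010391 = 0.158325
Keeping only the real transient source-present terms gives 0.094008, so
  P(real transient source | anomaly flag) = 0.094008 / 0.158325 ≈ 0.5938

P(real transient source | anomaly flag) ≈ 0.5938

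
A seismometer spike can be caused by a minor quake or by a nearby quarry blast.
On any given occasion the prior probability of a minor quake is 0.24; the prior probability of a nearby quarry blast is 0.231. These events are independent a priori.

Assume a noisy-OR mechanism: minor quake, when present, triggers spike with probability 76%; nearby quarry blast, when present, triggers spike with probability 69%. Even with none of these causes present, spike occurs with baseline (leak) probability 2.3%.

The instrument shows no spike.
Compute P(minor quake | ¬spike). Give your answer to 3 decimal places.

Under noisy-OR, P(spike | causes) = 1 − (1−0.023)·∏(1−qᵢ) over the active causes.
P(¬spike) = 0.977×0.76×0.769 + 0.30287×0.76×0.231 + 0.23448×0.24×0.769 + 0.072689×0.24×0.231 = 0.570998 + 0.053172 + 0.043276 + 0.004030 = 0.671476
Of this, 0.047306 comes from 0.043276 + 0.004030 (the minor quake=true cases).
So P(minor quake | ¬spike) = 0.047306/0.671476 ≈ 0.070.

P(minor quake | ¬spike) ≈ 0.070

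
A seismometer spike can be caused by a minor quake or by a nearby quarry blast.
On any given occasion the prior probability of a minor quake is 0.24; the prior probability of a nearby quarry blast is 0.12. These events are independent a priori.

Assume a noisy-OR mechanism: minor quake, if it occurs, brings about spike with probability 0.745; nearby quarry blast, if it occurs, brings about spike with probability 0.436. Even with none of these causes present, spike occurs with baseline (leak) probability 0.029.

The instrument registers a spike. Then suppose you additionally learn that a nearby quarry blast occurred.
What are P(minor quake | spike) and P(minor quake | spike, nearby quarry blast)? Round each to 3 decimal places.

P(minor quake | spike) ≈ 0.752; P(minor quake | spike, nearby quarry blast) ≈ 0.375

Under noisy-OR, P(spike | causes) = 1 − (1−0.029)·∏(1−qᵢ) over the active causes.
P(spike) = 0.029*0.76*0.88 + 0.452356*0.76*0.12 + 0.752395*0.24*0.88 + 0.860351*0.24*0.12 = 0.019395 + 0.041255 + 0.158906 + 0.024778 = 0.244334
Of this, 0.183684 comes from 0.158906 + 0.024778 (the minor quake=true cases).
Hence the posterior is 0.183684/0.244334 ≈ 0.752.

Now also conditioning on nearby quarry blast=true:
P(spike | nearby quarry blast) = 0.452356·0.76 + 0.860351·0.24 = 0.343791 + 0.206484 = 0.550275
The minor quake-present share is 0.860351·0.24 = 0.206484.
P(minor quake | spike, nearby quarry blast) = 0.206484 / 0.550275 ≈ 0.375
The drop from 0.752 to 0.375 is the explaining-away (discounting) effect.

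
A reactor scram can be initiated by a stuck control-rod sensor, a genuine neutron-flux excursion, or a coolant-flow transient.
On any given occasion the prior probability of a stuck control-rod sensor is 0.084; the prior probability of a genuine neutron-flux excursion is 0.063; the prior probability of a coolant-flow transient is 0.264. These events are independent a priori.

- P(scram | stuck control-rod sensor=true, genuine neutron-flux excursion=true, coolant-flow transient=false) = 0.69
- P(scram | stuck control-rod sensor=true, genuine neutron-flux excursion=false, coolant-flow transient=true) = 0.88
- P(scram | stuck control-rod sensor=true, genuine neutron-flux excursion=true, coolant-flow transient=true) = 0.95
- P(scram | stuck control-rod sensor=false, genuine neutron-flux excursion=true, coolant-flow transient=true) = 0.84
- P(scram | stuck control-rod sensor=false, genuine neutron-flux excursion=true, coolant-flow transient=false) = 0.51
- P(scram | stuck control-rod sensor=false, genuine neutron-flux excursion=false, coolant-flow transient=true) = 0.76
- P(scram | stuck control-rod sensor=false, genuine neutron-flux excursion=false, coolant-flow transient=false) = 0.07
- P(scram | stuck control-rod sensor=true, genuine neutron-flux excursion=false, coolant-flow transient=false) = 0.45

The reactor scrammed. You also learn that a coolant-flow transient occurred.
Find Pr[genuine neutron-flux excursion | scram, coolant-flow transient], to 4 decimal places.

Pr[genuine neutron-flux excursion | scram, coolant-flow transient] ≈ 0.0690

For the numerator, keep only genuine neutron-flux excursion=true terms: 0.048475 + 0.005027 = 0.053502
Normalizer over all consistent configurations: 0.76×0.916×0.937 + 0.84×0.916×0.063 + 0.88×0.084×0.937 + 0.95×0.084×0.063 = 0.775067
P(genuine neutron-flux excursion | scram, coolant-flow transient) = 0.053502/0.775067 ≈ 0.0690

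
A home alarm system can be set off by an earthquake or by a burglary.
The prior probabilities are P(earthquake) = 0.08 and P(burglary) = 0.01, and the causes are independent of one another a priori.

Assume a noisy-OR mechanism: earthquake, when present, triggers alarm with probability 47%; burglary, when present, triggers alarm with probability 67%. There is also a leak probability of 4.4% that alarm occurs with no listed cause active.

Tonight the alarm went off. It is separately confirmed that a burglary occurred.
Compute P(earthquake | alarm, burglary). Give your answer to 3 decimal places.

P(earthquake | alarm, burglary) ≈ 0.096

Under noisy-OR, P(alarm | causes) = 1 − (1−0.044)·∏(1−qᵢ) over the active causes.
For the numerator, keep only earthquake=true terms: 0.832796×0.08 = 0.066624
The normalizing constant is 0.68452×0.92 + 0.832796×0.08 = 0.696382
Posterior = 0.066624 / 0.696382 ≈ 0.096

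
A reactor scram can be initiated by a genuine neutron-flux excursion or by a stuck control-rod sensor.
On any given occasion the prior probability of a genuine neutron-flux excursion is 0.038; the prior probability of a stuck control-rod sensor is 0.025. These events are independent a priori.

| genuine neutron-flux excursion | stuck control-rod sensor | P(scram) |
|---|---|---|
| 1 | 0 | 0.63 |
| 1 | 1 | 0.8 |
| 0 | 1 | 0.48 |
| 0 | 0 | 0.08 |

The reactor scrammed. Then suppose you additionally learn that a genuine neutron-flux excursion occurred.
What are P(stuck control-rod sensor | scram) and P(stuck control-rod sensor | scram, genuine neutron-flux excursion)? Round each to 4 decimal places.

P(scram) = 0.08*0.962*0.975 + 0.48*0.962*0.025 + 0.63*0.038*0.975 + 0.8*0.038*0.025 = 0.075036 + 0.011544 + 0.023341 + 0.000760 = 0.110681
Restricting to configurations with stuck control-rod sensor present: 0.011544 + 0.000760 = 0.012304.
So P(stuck control-rod sensor | scram) = 0.012304/0.110681 ≈ 0.1112.

With the extra evidence:
Enumerate both values of stuck control-rod sensor and weight by the priors:
  P(scram | genuine neutron-flux excursion) = 0.63*0.975 + 0.8*0.025
        = 0.614250 + 0.020000 = 0.634250
Keeping only the stuck control-rod sensor-present terms gives 0.020000, so
  P(stuck control-rod sensor | scram, genuine neutron-flux excursion) = 0.020000 / 0.634250 ≈ 0.0315
The drop from 0.1112 to 0.0315 is the explaining-away (discounting) effect.

P(stuck control-rod sensor | scram) ≈ 0.1112; P(stuck control-rod sensor | scram, genuine neutron-flux excursion) ≈ 0.0315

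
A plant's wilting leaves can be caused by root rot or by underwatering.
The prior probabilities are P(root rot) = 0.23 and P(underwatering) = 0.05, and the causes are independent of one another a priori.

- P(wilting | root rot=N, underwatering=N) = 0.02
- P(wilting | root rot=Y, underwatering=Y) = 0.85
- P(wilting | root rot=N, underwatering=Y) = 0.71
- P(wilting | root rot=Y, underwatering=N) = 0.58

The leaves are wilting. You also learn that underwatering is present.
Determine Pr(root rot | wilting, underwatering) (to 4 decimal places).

Pr(root rot | wilting, underwatering) ≈ 0.2634

Sum P(wilting|·) weighted by the priors over both values of root rot:
  P(wilting | underwatering) = 0.71×0.77 + 0.85×0.23
        = 0.546700 + 0.195500 = 0.742200
Keeping only the root rot-present terms gives 0.195500, so
  P(root rot | wilting, underwatering) = 0.195500 / 0.742200 ≈ 0.2634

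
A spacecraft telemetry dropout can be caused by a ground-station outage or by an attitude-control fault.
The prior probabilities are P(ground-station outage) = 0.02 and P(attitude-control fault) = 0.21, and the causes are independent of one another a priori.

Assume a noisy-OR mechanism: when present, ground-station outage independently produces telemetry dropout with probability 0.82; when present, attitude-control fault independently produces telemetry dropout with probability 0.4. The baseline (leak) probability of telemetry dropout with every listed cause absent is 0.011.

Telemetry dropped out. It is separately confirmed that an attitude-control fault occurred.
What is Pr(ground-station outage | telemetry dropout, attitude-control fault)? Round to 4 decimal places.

Pr(ground-station outage | telemetry dropout, attitude-control fault) ≈ 0.0429

Under noisy-OR, P(telemetry dropout | causes) = 1 − (1−0.011)·∏(1−qᵢ) over the active causes.
P(telemetry dropout | attitude-control fault) = 0.4066·0.98 + 0.893188·0.02 = 0.398468 + 0.017864 = 0.416332
Restricting to configurations with ground-station outage present: 0.893188·0.02 = 0.017864.
So P(ground-station outage | telemetry dropout, attitude-control fault) = 0.017864/0.416332 ≈ 0.0429.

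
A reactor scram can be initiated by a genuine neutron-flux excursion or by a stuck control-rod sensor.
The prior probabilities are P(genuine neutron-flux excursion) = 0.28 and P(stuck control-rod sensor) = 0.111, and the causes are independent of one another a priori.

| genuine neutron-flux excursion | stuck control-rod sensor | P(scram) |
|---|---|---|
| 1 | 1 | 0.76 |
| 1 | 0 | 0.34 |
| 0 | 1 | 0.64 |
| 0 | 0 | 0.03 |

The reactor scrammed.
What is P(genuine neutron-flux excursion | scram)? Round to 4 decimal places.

P(genuine neutron-flux excursion | scram) ≈ 0.6061

Sum P(scram|·) weighted by the priors over the 4 (genuine neutron-flux excursion, stuck control-rod sensor) configurations:
  P(scram) = 0.03*0.72*0.889 + 0.64*0.72*0.111 + 0.34*0.28*0.889 + 0.76*0.28*0.111
        = 0.019202 + 0.051149 + 0.084633 + 0.023621 = 0.178605
Configurations with genuine neutron-flux excursion contribute 0.108254, so
  P(genuine neutron-flux excursion | scram) = 0.108254 / 0.178605 ≈ 0.6061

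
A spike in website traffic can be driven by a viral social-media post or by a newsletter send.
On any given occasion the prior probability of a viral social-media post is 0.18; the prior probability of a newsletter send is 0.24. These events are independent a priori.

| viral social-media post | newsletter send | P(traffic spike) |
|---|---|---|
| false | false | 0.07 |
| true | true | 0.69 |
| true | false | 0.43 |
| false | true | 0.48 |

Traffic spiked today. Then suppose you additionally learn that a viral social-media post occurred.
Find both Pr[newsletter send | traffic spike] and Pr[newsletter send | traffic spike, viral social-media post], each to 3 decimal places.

Pr[newsletter send | traffic spike] ≈ 0.548; Pr[newsletter send | traffic spike, viral social-media post] ≈ 0.336

Numerator (weight on configurations with newsletter send): 0.094464 + 0.029808 = 0.124272
Normalizer over all consistent configurations: 0.07·0.82·0.76 + 0.48·0.82·0.24 + 0.43·0.18·0.76 + 0.69·0.18·0.24 = 0.226720
P(newsletter send | traffic spike) = 0.124272/0.226720 ≈ 0.548

Now also conditioning on viral social-media post=true:
Enumerate both values of newsletter send and weight by the priors:
  P(traffic spike | viral social-media post) = 0.43·0.76 + 0.69·0.24
        = 0.326800 + 0.165600 = 0.492400
The terms with newsletter send present sum to 0.165600, so
  P(newsletter send | traffic spike, viral social-media post) = 0.165600 / 0.492400 ≈ 0.336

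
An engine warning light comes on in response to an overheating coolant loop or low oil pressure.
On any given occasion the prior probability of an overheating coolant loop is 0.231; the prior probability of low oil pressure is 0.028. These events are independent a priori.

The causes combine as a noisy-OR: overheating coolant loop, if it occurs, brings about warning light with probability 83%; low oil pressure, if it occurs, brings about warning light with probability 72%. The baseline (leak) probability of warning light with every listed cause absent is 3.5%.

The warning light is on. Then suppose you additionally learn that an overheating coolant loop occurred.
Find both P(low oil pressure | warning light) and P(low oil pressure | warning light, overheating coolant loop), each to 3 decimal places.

Under noisy-OR, P(warning light | causes) = 1 − (1−0.035)·∏(1−qᵢ) over the active causes.
Enumerate the 4 (overheating coolant loop, low oil pressure) configurations and weight by the priors:
  P(warning light) = 0.035*0.769*0.972 + 0.7298*0.769*0.028 + 0.83595*0.231*0.972 + 0.954066*0.231*0.028
        = 0.026161 + 0.015714 + 0.187698 + 0.006171 = 0.235744
The terms with low oil pressure present sum to 0.021885, so
  P(low oil pressure | warning light) = 0.021885 / 0.235744 ≈ 0.093

Now also conditioning on overheating coolant loop=true:
Enumerate both values of low oil pressure and weight by the priors:
  P(warning light | overheating coolant loop) = 0.83595×0.972 + 0.954066×0.028
        = 0.812543 + 0.026714 = 0.839257
The terms with low oil pressure present sum to 0.026714, so
  P(low oil pressure | warning light, overheating coolant loop) = 0.026714 / 0.839257 ≈ 0.032
This is intercausal reasoning (explaining away): once overheating coolant loop accounts for the warning light, low oil pressure becomes less likely.

P(low oil pressure | warning light) ≈ 0.093; P(low oil pressure | warning light, overheating coolant loop) ≈ 0.032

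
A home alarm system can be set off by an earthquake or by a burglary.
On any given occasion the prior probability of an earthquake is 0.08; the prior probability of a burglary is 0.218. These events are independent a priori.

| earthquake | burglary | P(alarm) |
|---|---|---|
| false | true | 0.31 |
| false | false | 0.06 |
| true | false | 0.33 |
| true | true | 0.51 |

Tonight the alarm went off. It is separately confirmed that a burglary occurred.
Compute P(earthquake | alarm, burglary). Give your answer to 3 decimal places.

P(alarm | burglary) = 0.31·0.92 + 0.51·0.08 = 0.285200 + 0.040800 = 0.326000
The earthquake-present share is 0.51·0.08 = 0.040800.
So P(earthquake | alarm, burglary) = 0.040800/0.326000 ≈ 0.125.

P(earthquake | alarm, burglary) ≈ 0.125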